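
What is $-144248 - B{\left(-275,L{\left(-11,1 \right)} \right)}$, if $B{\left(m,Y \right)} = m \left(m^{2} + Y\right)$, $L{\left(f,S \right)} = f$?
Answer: $20649602$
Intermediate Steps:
$B{\left(m,Y \right)} = m \left(Y + m^{2}\right)$
$-144248 - B{\left(-275,L{\left(-11,1 \right)} \right)} = -144248 - - 275 \left(-11 + \left(-275\right)^{2}\right) = -144248 - - 275 \left(-11 + 75625\right) = -144248 - \left(-275\right) 75614 = -144248 - -20793850 = -144248 + 20793850 = 20649602$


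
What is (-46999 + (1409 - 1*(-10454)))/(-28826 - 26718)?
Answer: 4392/6943 ≈ 0.63258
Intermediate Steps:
(-46999 + (1409 - 1*(-10454)))/(-28826 - 26718) = (-46999 + (1409 + 10454))/(-55544) = (-46999 + 11863)*(-1/55544) = -35136*(-1/55544) = 4392/6943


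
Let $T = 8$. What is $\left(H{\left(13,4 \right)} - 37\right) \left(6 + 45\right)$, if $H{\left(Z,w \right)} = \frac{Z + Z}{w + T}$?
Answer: $- \frac{3553}{2} \approx -1776.5$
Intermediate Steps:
$H{\left(Z,w \right)} = \frac{2 Z}{8 + w}$ ($H{\left(Z,w \right)} = \frac{Z + Z}{w + 8} = \frac{2 Z}{8 + w}$)
$\left(H{\left(13,4 \right)} - 37\right) \left(6 + 45\right) = \left(2 \cdot 13 \frac{1}{8 + 4} - 37\right) \left(6 + 45\right) = \left(2 \cdot 13 \cdot \frac{1}{12} - 37\right) 51 = \left(\frac{13}{6} - 37\right) 51 = \left(- \frac{209}{6}\right) 51 = - \frac{3553}{2}$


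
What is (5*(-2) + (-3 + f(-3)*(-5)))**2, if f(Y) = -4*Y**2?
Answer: 27889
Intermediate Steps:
(5*(-2) + (-3 + f(-3)*(-5)))**2 = (5*(-2) + (-3 - 4*(-3)**2*(-5)))**2 = (-10 + (-3 - 4*9*(-5)))**2 = (-10 + (-3 - 36*(-5)))**2 = (-10 + (-3 + 180))**2 = (-10 + 177)**2 = 167**2 = 27889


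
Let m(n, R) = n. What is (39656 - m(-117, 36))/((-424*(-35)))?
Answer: 39773/14840 ≈ 2.6801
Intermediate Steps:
(39656 - m(-117, 36))/((-424*(-35))) = (39656 - 1*(-117))/((-424*(-35))) = (39656 + 117)/14840 = 39773*(1/14840) = 39773/14840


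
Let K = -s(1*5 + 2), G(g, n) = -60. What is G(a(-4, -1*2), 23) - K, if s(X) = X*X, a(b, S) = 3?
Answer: -11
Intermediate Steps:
s(X) = X**2
K = -49 (K = -(1*5 + 2)**2 = -(5 + 2)**2 = -1*7**2 = -1*49 = -49)
G(a(-4, -1*2), 23) - K = -60 - 1*(-49) = -60 + 49 = -11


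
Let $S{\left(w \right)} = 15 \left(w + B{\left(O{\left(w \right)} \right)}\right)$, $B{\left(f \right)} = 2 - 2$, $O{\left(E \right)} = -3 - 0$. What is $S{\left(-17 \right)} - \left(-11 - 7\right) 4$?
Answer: $-183$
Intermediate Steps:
$O{\left(E \right)} = -3$ ($O{\left(E \right)} = -3 + 0 = -3$)
$B{\left(f \right)} = 0$
$S{\left(w \right)} = 15 w$ ($S{\left(w \right)} = 15 \left(w + 0\right) = 15 w$)
$S{\left(-17 \right)} - \left(-11 - 7\right) 4 = 15 \left(-17\right) - \left(-11 - 7\right) 4 = -255 - \left(-18\right) 4 = -255 - -72 = -255 + 72 = -183$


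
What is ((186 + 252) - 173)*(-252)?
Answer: -66780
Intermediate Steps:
((186 + 252) - 173)*(-252) = (438 - 173)*(-252) = 265*(-252) = -66780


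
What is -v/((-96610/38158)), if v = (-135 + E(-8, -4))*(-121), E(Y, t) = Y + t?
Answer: 339358173/48305 ≈ 7025.3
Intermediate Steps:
v = 17787 (v = (-135 + (-8 - 4))*(-121) = (-135 - 12)*(-121) = -147*(-121) = 17787)
-v/((-96610/38158)) = -17787/((-96610/38158)) = -17787/((-96610*1/38158)) = -17787/(-48305/19079) = -17787*(-19079)/48305 = -1*(-339358173/48305) = 339358173/48305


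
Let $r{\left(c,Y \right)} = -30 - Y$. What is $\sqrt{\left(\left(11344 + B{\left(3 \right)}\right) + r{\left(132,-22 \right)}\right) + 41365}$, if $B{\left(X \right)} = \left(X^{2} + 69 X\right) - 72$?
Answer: $\sqrt{52845} \approx 229.88$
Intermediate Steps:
$B{\left(X \right)} = -72 + X^{2} + 69 X$ ($B{\left(X \right)} = \left(X^{2} + 69 X\right) - 72 = -72 + X^{2} + 69 X$)
$\sqrt{\left(\left(11344 + B{\left(3 \right)}\right) + r{\left(132,-22 \right)}\right) + 41365} = \sqrt{\left(\left(11344 + \left(-72 + 3^{2} + 69 \cdot 3\right)\right) - 8\right) + 41365} = \sqrt{\left(\left(11344 + \left(-72 + 9 + 207\right)\right) + \left(-30 + 22\right)\right) + 41365} = \sqrt{\left(\left(11344 + 144\right) - 8\right) + 41365} = \sqrt{\left(11488 - 8\right) + 41365} = \sqrt{11480 + 41365} = \sqrt{52845}$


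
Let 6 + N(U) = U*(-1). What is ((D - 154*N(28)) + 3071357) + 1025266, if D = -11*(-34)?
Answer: 4102233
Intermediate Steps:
D = 374
N(U) = -6 - U (N(U) = -6 + U*(-1) = -6 - U)
((D - 154*N(28)) + 3071357) + 1025266 = ((374 - 154*(-6 - 1*28)) + 3071357) + 1025266 = ((374 - 154*(-6 - 28)) + 3071357) + 1025266 = ((374 - 154*(-34)) + 3071357) + 1025266 = ((374 + 5236) + 3071357) + 1025266 = (5610 + 3071357) + 1025266 = 3076967 + 1025266 = 4102233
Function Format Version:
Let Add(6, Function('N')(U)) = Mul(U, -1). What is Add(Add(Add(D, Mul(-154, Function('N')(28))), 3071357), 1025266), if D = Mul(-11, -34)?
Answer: 4102233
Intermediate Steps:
D = 374
Function('N')(U) = Add(-6, Mul(-1, U)) (Function('N')(U) = Add(-6, Mul(U, -1)) = Add(-6, Mul(-1, U)))
Add(Add(Add(D, Mul(-154, Function('N')(28))), 3071357), 1025266) = Add(Add(Add(374, Mul(-154, Add(-6, Mul(-1, 28)))), 3071357), 1025266) = Add(Add(Add(374, Mul(-154, Add(-6, -28))), 3071357), 1025266) = Add(Add(Add(374, Mul(-154, -34)), 3071357), 1025266) = Add(Add(Add(374, 5236), 3071357), 1025266) = Add(Add(5610, 3071357), 1025266) = Add(3076967, 1025266) = 4102233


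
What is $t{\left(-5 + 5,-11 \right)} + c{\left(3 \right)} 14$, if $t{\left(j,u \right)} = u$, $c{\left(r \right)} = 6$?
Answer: $73$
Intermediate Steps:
$t{\left(-5 + 5,-11 \right)} + c{\left(3 \right)} 14 = -11 + 6 \cdot 14 = -11 + 84 = 73$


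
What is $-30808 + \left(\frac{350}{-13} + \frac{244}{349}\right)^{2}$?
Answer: $- \frac{620007475668}{20584369} \approx -30120.0$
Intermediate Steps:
$-30808 + \left(\frac{350}{-13} + \frac{244}{349}\right)^{2} = -30808 + \left(350 \left(- \frac{1}{13}\right) + 244 \cdot \frac{1}{349}\right)^{2} = -30808 + \left(- \frac{350}{13} + \frac{244}{349}\right)^{2} = -30808 + \left(- \frac{118978}{4537}\right)^{2} = -30808 + \frac{14155764484}{20584369} = - \frac{620007475668}{20584369}$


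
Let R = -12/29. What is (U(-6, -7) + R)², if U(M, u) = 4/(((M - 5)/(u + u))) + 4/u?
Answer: 84052224/4986289 ≈ 16.857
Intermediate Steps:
U(M, u) = 4/u + 8*u/(-5 + M) (U(M, u) = 4/(((-5 + M)/((2*u)))) + 4/u = 4/(((-5 + M)*(1/(2*u)))) + 4/u = 4/(((-5 + M)/(2*u))) + 4/u = 4*(2*u/(-5 + M)) + 4/u = 8*u/(-5 + M) + 4/u = 4/u + 8*u/(-5 + M))
R = -12/29 (R = -12*1/29 = -12/29 ≈ -0.41379)
(U(-6, -7) + R)² = (4*(-5 - 6 + 2*(-7)²)/(-7*(-5 - 6)) - 12/29)² = (4*(-⅐)*(-5 - 6 + 2*49)/(-11) - 12/29)² = (4*(-⅐)*(-1/11)*(-5 - 6 + 98) - 12/29)² = (4*(-⅐)*(-1/11)*87 - 12/29)² = (348/77 - 12/29)² = (9168/2233)² = 84052224/4986289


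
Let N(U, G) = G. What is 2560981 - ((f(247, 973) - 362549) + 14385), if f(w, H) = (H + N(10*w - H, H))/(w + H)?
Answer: 1774577477/610 ≈ 2.9091e+6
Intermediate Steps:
f(w, H) = 2*H/(H + w) (f(w, H) = (H + H)/(w + H) = (2*H)/(H + w) = 2*H/(H + w))
2560981 - ((f(247, 973) - 362549) + 14385) = 2560981 - ((2*973/(973 + 247) - 362549) + 14385) = 2560981 - ((2*973/1220 - 362549) + 14385) = 2560981 - ((2*973*(1/1220) - 362549) + 14385) = 2560981 - ((973/610 - 362549) + 14385) = 2560981 - (-221153917/610 + 14385) = 2560981 - 1*(-212379067/610) = 2560981 + 212379067/610 = 1774577477/610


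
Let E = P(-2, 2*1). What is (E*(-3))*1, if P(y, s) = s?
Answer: -6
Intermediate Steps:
E = 2 (E = 2*1 = 2)
(E*(-3))*1 = (2*(-3))*1 = -6*1 = -6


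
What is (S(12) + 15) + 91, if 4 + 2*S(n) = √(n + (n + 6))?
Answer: 104 + √30/2 ≈ 106.74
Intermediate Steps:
S(n) = -2 + √(6 + 2*n)/2 (S(n) = -2 + √(n + (n + 6))/2 = -2 + √(n + (6 + n))/2 = -2 + √(6 + 2*n)/2)
(S(12) + 15) + 91 = ((-2 + √(6 + 2*12)/2) + 15) + 91 = ((-2 + √(6 + 24)/2) + 15) + 91 = ((-2 + √30/2) + 15) + 91 = (13 + √30/2) + 91 = 104 + √30/2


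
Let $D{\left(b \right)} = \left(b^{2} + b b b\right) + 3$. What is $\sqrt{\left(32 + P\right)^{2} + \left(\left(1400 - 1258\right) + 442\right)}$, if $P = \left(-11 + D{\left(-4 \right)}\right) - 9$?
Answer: $\sqrt{1673} \approx 40.902$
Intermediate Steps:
$D{\left(b \right)} = 3 + b^{2} + b^{3}$ ($D{\left(b \right)} = \left(b^{2} + b^{2} b\right) + 3 = \left(b^{2} + b^{3}\right) + 3 = 3 + b^{2} + b^{3}$)
$P = -65$ ($P = \left(-11 + \left(3 + \left(-4\right)^{2} + \left(-4\right)^{3}\right)\right) - 9 = \left(-11 + \left(3 + 16 - 64\right)\right) - 9 = \left(-11 - 45\right) - 9 = -56 - 9 = -65$)
$\sqrt{\left(32 + P\right)^{2} + \left(\left(1400 - 1258\right) + 442\right)} = \sqrt{\left(32 - 65\right)^{2} + \left(\left(1400 - 1258\right) + 442\right)} = \sqrt{\left(-33\right)^{2} + \left(142 + 442\right)} = \sqrt{1089 + 584} = \sqrt{1673}$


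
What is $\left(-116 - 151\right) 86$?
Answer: $-22962$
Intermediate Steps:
$\left(-116 - 151\right) 86 = \left(-267\right) 86 = -22962$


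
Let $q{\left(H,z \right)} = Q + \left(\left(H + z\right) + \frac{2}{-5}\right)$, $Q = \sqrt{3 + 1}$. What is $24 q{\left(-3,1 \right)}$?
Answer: $- \frac{48}{5} \approx -9.6$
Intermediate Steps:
$Q = 2$ ($Q = \sqrt{4} = 2$)
$q{\left(H,z \right)} = \frac{8}{5} + H + z$ ($q{\left(H,z \right)} = 2 + \left(\left(H + z\right) + \frac{2}{-5}\right) = 2 + \left(\left(H + z\right) + 2 \left(- \frac{1}{5}\right)\right) = 2 - \left(\frac{2}{5} - H - z\right) = 2 + \left(- \frac{2}{5} + H + z\right) = \frac{8}{5} + H + z$)
$24 q{\left(-3,1 \right)} = 24 \left(\frac{8}{5} - 3 + 1\right) = 24 \left(- \frac{2}{5}\right) = - \frac{48}{5}$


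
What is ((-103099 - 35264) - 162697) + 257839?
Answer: -43221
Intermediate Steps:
((-103099 - 35264) - 162697) + 257839 = (-138363 - 162697) + 257839 = -301060 + 257839 = -43221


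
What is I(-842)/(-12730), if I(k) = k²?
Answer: -354482/6365 ≈ -55.692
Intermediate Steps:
I(-842)/(-12730) = (-842)²/(-12730) = 708964*(-1/12730) = -354482/6365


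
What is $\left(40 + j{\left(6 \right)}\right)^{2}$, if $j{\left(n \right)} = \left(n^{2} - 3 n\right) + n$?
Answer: $4096$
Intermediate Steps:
$j{\left(n \right)} = n^{2} - 2 n$
$\left(40 + j{\left(6 \right)}\right)^{2} = \left(40 + 6 \left(-2 + 6\right)\right)^{2} = \left(40 + 6 \cdot 4\right)^{2} = \left(40 + 24\right)^{2} = 64^{2} = 4096$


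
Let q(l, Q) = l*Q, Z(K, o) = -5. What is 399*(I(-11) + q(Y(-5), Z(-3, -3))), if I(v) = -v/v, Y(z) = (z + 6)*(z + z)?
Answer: 19551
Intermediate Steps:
Y(z) = 2*z*(6 + z) (Y(z) = (6 + z)*(2*z) = 2*z*(6 + z))
I(v) = -1 (I(v) = -1*1 = -1)
q(l, Q) = Q*l
399*(I(-11) + q(Y(-5), Z(-3, -3))) = 399*(-1 - 10*(-5)*(6 - 5)) = 399*(-1 - 10*(-5)) = 399*(-1 - 5*(-10)) = 399*(-1 + 50) = 399*49 = 19551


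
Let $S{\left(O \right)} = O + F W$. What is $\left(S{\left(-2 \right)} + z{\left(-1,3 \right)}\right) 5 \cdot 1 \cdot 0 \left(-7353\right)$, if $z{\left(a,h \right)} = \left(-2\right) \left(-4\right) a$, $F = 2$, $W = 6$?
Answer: $0$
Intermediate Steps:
$S{\left(O \right)} = 12 + O$ ($S{\left(O \right)} = O + 2 \cdot 6 = O + 12 = 12 + O$)
$z{\left(a,h \right)} = 8 a$
$\left(S{\left(-2 \right)} + z{\left(-1,3 \right)}\right) 5 \cdot 1 \cdot 0 \left(-7353\right) = \left(\left(12 - 2\right) + 8 \left(-1\right)\right) 5 \cdot 1 \cdot 0 \left(-7353\right) = \left(10 - 8\right) 5 \cdot 0 \left(-7353\right) = 2 \cdot 0 \left(-7353\right) = 0 \left(-7353\right) = 0$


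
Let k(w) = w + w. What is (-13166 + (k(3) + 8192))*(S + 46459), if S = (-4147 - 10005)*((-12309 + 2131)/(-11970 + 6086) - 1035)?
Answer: -107202182472360/1471 ≈ -7.2877e+10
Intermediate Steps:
k(w) = 2*w
S = 21510197956/1471 (S = -14152*(-10178/(-5884) - 1035) = -14152*(-10178*(-1/5884) - 1035) = -14152*(5089/2942 - 1035) = -14152*(-3039881/2942) = 21510197956/1471 ≈ 1.4623e+7)
(-13166 + (k(3) + 8192))*(S + 46459) = (-13166 + (2*3 + 8192))*(21510197956/1471 + 46459) = (-13166 + (6 + 8192))*(21578539145/1471) = (-13166 + 8198)*(21578539145/1471) = -4968*21578539145/1471 = -107202182472360/1471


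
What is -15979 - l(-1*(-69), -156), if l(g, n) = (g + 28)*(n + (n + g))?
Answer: 7592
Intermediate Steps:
l(g, n) = (28 + g)*(g + 2*n) (l(g, n) = (28 + g)*(n + (g + n)) = (28 + g)*(g + 2*n))
-15979 - l(-1*(-69), -156) = -15979 - ((-1*(-69))² + 28*(-1*(-69)) + 56*(-156) + 2*(-1*(-69))*(-156)) = -15979 - (69² + 28*69 - 8736 + 2*69*(-156)) = -15979 - (4761 + 1932 - 8736 - 21528) = -15979 - 1*(-23571) = -15979 + 23571 = 7592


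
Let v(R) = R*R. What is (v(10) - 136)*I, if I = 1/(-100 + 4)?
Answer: 3/8 ≈ 0.37500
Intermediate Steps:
v(R) = R²
I = -1/96 (I = 1/(-96) = -1/96 ≈ -0.010417)
(v(10) - 136)*I = (10² - 136)*(-1/96) = (100 - 136)*(-1/96) = -36*(-1/96) = 3/8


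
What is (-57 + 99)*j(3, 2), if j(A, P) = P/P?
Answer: 42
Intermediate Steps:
j(A, P) = 1
(-57 + 99)*j(3, 2) = (-57 + 99)*1 = 42*1 = 42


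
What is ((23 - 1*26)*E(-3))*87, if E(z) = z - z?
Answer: 0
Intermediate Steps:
E(z) = 0
((23 - 1*26)*E(-3))*87 = ((23 - 1*26)*0)*87 = ((23 - 26)*0)*87 = -3*0*87 = 0*87 = 0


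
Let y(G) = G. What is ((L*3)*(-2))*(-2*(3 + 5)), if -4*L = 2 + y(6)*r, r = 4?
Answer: -624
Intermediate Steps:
L = -13/2 (L = -(2 + 6*4)/4 = -(2 + 24)/4 = -1/4*26 = -13/2 ≈ -6.5000)
((L*3)*(-2))*(-2*(3 + 5)) = (-13/2*3*(-2))*(-2*(3 + 5)) = (-39/2*(-2))*(-2*8) = 39*(-16) = -624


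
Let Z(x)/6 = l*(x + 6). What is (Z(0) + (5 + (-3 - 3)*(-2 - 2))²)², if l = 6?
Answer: 1117249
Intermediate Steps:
Z(x) = 216 + 36*x (Z(x) = 6*(6*(x + 6)) = 6*(6*(6 + x)) = 6*(36 + 6*x) = 216 + 36*x)
(Z(0) + (5 + (-3 - 3)*(-2 - 2))²)² = ((216 + 36*0) + (5 + (-3 - 3)*(-2 - 2))²)² = ((216 + 0) + (5 - 6*(-4))²)² = (216 + (5 + 24)²)² = (216 + 29²)² = (216 + 841)² = 1057² = 1117249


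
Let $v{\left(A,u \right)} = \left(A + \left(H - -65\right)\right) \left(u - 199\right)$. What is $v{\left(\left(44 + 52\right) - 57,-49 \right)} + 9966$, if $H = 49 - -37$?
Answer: $-37154$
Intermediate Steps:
$H = 86$ ($H = 49 + 37 = 86$)
$v{\left(A,u \right)} = \left(-199 + u\right) \left(151 + A\right)$ ($v{\left(A,u \right)} = \left(A + \left(86 - -65\right)\right) \left(u - 199\right) = \left(A + \left(86 + 65\right)\right) \left(-199 + u\right) = \left(A + 151\right) \left(-199 + u\right) = \left(151 + A\right) \left(-199 + u\right) = \left(-199 + u\right) \left(151 + A\right)$)
$v{\left(\left(44 + 52\right) - 57,-49 \right)} + 9966 = \left(-30049 - 199 \left(\left(44 + 52\right) - 57\right) + 151 \left(-49\right) + \left(\left(44 + 52\right) - 57\right) \left(-49\right)\right) + 9966 = \left(-30049 - 199 \left(96 - 57\right) - 7399 + \left(96 - 57\right) \left(-49\right)\right) + 9966 = \left(-30049 - 7761 - 7399 + 39 \left(-49\right)\right) + 9966 = \left(-30049 - 7761 - 7399 - 1911\right) + 9966 = -47120 + 9966 = -37154$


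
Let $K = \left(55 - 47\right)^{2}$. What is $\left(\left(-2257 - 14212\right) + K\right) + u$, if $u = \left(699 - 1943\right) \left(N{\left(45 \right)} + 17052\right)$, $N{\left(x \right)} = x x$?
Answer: $-23748193$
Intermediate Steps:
$K = 64$ ($K = 8^{2} = 64$)
$N{\left(x \right)} = x^{2}$
$u = -23731788$ ($u = \left(699 - 1943\right) \left(45^{2} + 17052\right) = - 1244 \left(2025 + 17052\right) = \left(-1244\right) 19077 = -23731788$)
$\left(\left(-2257 - 14212\right) + K\right) + u = \left(\left(-2257 - 14212\right) + 64\right) - 23731788 = \left(-16469 + 64\right) - 23731788 = -16405 - 23731788 = -23748193$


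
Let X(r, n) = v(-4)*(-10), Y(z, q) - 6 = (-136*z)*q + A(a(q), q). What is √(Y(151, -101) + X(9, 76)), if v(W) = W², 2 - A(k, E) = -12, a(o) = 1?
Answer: 6*√57611 ≈ 1440.1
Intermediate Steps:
A(k, E) = 14 (A(k, E) = 2 - 1*(-12) = 2 + 12 = 14)
Y(z, q) = 20 - 136*q*z (Y(z, q) = 6 + ((-136*z)*q + 14) = 6 + (-136*q*z + 14) = 6 + (14 - 136*q*z) = 20 - 136*q*z)
X(r, n) = -160 (X(r, n) = (-4)²*(-10) = 16*(-10) = -160)
√(Y(151, -101) + X(9, 76)) = √((20 - 136*(-101)*151) - 160) = √((20 + 2074136) - 160) = √(2074156 - 160) = √2073996 = 6*√57611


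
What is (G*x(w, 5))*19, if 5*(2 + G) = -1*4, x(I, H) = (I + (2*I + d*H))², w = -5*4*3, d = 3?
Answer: -1448370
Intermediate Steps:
w = -60 (w = -20*3 = -60)
x(I, H) = (3*H + 3*I)² (x(I, H) = (I + (2*I + 3*H))² = (3*H + 3*I)²)
G = -14/5 (G = -2 + (-1*4)/5 = -2 + (⅕)*(-4) = -2 - ⅘ = -14/5 ≈ -2.8000)
(G*x(w, 5))*19 = -126*(5 - 60)²/5*19 = -126*(-55)²/5*19 = -126*3025/5*19 = -14/5*27225*19 = -76230*19 = -1448370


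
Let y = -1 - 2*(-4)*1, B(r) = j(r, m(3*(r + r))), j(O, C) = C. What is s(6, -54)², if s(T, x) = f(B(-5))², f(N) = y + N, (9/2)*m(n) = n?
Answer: 1/81 ≈ 0.012346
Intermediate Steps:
m(n) = 2*n/9
B(r) = 4*r/3 (B(r) = 2*(3*(r + r))/9 = 2*(3*(2*r))/9 = 2*(6*r)/9 = 4*r/3)
y = 7 (y = -1 + 8*1 = -1 + 8 = 7)
f(N) = 7 + N
s(T, x) = ⅑ (s(T, x) = (7 + (4/3)*(-5))² = (7 - 20/3)² = (⅓)² = ⅑)
s(6, -54)² = (⅑)² = 1/81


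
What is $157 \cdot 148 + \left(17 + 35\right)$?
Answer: $23288$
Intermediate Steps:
$157 \cdot 148 + \left(17 + 35\right) = 23236 + 52 = 23288$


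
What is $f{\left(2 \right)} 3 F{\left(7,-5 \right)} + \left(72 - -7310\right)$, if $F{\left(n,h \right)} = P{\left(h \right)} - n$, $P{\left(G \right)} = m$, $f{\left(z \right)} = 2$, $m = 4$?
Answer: $7364$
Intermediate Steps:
$P{\left(G \right)} = 4$
$F{\left(n,h \right)} = 4 - n$
$f{\left(2 \right)} 3 F{\left(7,-5 \right)} + \left(72 - -7310\right) = 2 \cdot 3 \left(4 - 7\right) + \left(72 - -7310\right) = 6 \left(4 - 7\right) + \left(72 + 7310\right) = 6 \left(-3\right) + 7382 = -18 + 7382 = 7364$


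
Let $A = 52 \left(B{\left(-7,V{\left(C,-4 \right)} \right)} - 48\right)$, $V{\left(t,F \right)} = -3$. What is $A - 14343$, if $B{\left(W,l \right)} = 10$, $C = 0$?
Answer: $-16319$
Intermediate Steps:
$A = -1976$ ($A = 52 \left(10 - 48\right) = 52 \left(-38\right) = -1976$)
$A - 14343 = -1976 - 14343 = -16319$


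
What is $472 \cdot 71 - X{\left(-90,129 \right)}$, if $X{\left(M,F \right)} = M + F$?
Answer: $33473$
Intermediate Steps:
$X{\left(M,F \right)} = F + M$
$472 \cdot 71 - X{\left(-90,129 \right)} = 472 \cdot 71 - \left(129 - 90\right) = 33512 - 39 = 33473$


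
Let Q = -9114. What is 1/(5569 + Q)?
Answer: -1/3545 ≈ -0.00028209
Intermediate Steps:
1/(5569 + Q) = 1/(5569 - 9114) = 1/(-3545) = -1/3545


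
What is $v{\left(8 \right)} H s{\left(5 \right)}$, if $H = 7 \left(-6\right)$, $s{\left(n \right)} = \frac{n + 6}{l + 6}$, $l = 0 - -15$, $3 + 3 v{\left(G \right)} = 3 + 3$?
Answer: $-22$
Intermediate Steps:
$v{\left(G \right)} = 1$ ($v{\left(G \right)} = -1 + \frac{3 + 3}{3} = -1 + \frac{1}{3} \cdot 6 = -1 + 2 = 1$)
$l = 15$ ($l = 0 + 15 = 15$)
$s{\left(n \right)} = \frac{2}{7} + \frac{n}{21}$ ($s{\left(n \right)} = \frac{n + 6}{15 + 6} = \frac{6 + n}{21} = \left(6 + n\right) \frac{1}{21} = \frac{2}{7} + \frac{n}{21}$)
$H = -42$
$v{\left(8 \right)} H s{\left(5 \right)} = 1 \left(-42\right) \left(\frac{2}{7} + \frac{1}{21} \cdot 5\right) = - 42 \left(\frac{2}{7} + \frac{5}{21}\right) = \left(-42\right) \frac{11}{21} = -22$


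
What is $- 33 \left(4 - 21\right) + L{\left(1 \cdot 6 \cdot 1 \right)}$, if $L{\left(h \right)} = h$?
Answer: $567$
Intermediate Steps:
$- 33 \left(4 - 21\right) + L{\left(1 \cdot 6 \cdot 1 \right)} = - 33 \left(4 - 21\right) + 1 \cdot 6 \cdot 1 = - 33 \left(4 - 21\right) + 6 \cdot 1 = \left(-33\right) \left(-17\right) + 6 = 561 + 6 = 567$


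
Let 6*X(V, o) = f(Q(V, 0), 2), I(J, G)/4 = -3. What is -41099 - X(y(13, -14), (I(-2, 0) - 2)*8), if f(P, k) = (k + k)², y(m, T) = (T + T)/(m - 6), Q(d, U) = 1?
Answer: -123305/3 ≈ -41102.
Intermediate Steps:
y(m, T) = 2*T/(-6 + m) (y(m, T) = (2*T)/(-6 + m) = 2*T/(-6 + m))
I(J, G) = -12 (I(J, G) = 4*(-3) = -12)
f(P, k) = 4*k² (f(P, k) = (2*k)² = 4*k²)
X(V, o) = 8/3 (X(V, o) = (4*2²)/6 = (4*4)/6 = (⅙)*16 = 8/3)
-41099 - X(y(13, -14), (I(-2, 0) - 2)*8) = -41099 - 1*8/3 = -41099 - 8/3 = -123305/3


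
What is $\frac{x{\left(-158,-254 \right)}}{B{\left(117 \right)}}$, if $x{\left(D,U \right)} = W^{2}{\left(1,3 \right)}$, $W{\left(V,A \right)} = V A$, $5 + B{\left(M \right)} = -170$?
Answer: $- \frac{9}{175} \approx -0.051429$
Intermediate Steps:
$B{\left(M \right)} = -175$ ($B{\left(M \right)} = -5 - 170 = -175$)
$W{\left(V,A \right)} = A V$
$x{\left(D,U \right)} = 9$ ($x{\left(D,U \right)} = \left(3 \cdot 1\right)^{2} = 3^{2} = 9$)
$\frac{x{\left(-158,-254 \right)}}{B{\left(117 \right)}} = \frac{9}{-175} = 9 \left(- \frac{1}{175}\right) = - \frac{9}{175}$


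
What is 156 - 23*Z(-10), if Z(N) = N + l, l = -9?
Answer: 593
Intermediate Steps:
Z(N) = -9 + N (Z(N) = N - 9 = -9 + N)
156 - 23*Z(-10) = 156 - 23*(-9 - 10) = 156 - 23*(-19) = 156 + 437 = 593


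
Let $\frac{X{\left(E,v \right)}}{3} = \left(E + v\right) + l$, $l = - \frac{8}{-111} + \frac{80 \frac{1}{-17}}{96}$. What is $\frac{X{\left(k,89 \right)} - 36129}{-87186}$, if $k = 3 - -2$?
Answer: $\frac{15031813}{36559996} \approx 0.41115$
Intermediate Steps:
$k = 5$ ($k = 3 + 2 = 5$)
$l = \frac{29}{1258}$ ($l = \left(-8\right) \left(- \frac{1}{111}\right) + 80 \left(- \frac{1}{17}\right) \frac{1}{96} = \frac{8}{111} - \frac{5}{102} = \frac{29}{1258} \approx 0.023052$)
$X{\left(E,v \right)} = \frac{87}{1258} + 3 E + 3 v$ ($X{\left(E,v \right)} = 3 \left(\left(E + v\right) + \frac{29}{1258}\right) = 3 \left(\frac{29}{1258} + E + v\right) = \frac{87}{1258} + 3 E + 3 v$)
$\frac{X{\left(k,89 \right)} - 36129}{-87186} = \frac{\left(\frac{87}{1258} + 3 \cdot 5 + 3 \cdot 89\right) - 36129}{-87186} = \left(\left(\frac{87}{1258} + 15 + 267\right) - 36129\right) \left(- \frac{1}{87186}\right) = \left(\frac{354843}{1258} - 36129\right) \left(- \frac{1}{87186}\right) = \left(- \frac{45095439}{1258}\right) \left(- \frac{1}{87186}\right) = \frac{15031813}{36559996}$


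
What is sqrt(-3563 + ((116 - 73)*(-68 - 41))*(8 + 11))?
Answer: 2*I*sqrt(23154) ≈ 304.33*I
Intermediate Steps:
sqrt(-3563 + ((116 - 73)*(-68 - 41))*(8 + 11)) = sqrt(-3563 + (43*(-109))*19) = sqrt(-3563 - 4687*19) = sqrt(-3563 - 89053) = sqrt(-92616) = 2*I*sqrt(23154)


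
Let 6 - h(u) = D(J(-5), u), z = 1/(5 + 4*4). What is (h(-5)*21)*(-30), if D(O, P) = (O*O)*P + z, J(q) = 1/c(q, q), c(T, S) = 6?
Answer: -7675/2 ≈ -3837.5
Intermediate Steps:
z = 1/21 (z = 1/(5 + 16) = 1/21 ≈ 0.047619)
J(q) = 1/6
D(O, P) = 1/21 + P*O**2 (D(O, P) = (O*O)*P + 1/21 = O**2*P + 1/21 = P*O**2 + 1/21 = 1/21 + P*O**2)
h(u) = 125/21 - u/36 (h(u) = 6 - (1/21 + u*(1/6)**2) = 6 - (1/21 + u*(1/36)) = 6 - (1/21 + u/36) = 6 + (-1/21 - u/36) = 125/21 - u/36)
(h(-5)*21)*(-30) = ((125/21 - 1/36*(-5))*21)*(-30) = ((125/21 + 5/36)*21)*(-30) = ((1535/252)*21)*(-30) = (1535/12)*(-30) = -7675/2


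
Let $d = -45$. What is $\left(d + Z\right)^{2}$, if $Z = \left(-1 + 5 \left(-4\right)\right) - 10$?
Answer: $5776$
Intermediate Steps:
$Z = -31$ ($Z = \left(-1 - 20\right) - 10 = -21 - 10 = -31$)
$\left(d + Z\right)^{2} = \left(-45 - 31\right)^{2} = \left(-76\right)^{2} = 5776$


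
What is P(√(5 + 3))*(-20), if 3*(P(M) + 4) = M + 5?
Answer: 140/3 - 40*√2/3 ≈ 27.810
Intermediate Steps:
P(M) = -7/3 + M/3 (P(M) = -4 + (M + 5)/3 = -4 + (5 + M)/3 = -4 + (5/3 + M/3) = -7/3 + M/3)
P(√(5 + 3))*(-20) = (-7/3 + √(5 + 3)/3)*(-20) = (-7/3 + √8/3)*(-20) = (-7/3 + (2*√2)/3)*(-20) = (-7/3 + 2*√2/3)*(-20) = 140/3 - 40*√2/3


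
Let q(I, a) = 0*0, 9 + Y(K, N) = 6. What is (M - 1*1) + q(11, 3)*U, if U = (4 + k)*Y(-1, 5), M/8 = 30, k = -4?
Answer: 239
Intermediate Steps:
Y(K, N) = -3 (Y(K, N) = -9 + 6 = -3)
q(I, a) = 0
M = 240 (M = 8*30 = 240)
U = 0 (U = (4 - 4)*(-3) = 0*(-3) = 0)
(M - 1*1) + q(11, 3)*U = (240 - 1*1) + 0*0 = (240 - 1) + 0 = 239 + 0 = 239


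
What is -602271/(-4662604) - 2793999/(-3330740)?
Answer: 939582438996/970620102935 ≈ 0.96802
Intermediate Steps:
-602271/(-4662604) - 2793999/(-3330740) = -602271*(-1/4662604) - 2793999*(-1/3330740) = 602271/4662604 + 2793999/3330740 = 939582438996/970620102935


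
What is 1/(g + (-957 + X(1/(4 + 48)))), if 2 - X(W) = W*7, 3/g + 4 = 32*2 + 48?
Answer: -234/223495 ≈ -0.0010470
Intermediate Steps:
g = 1/36 (g = 3/(-4 + (32*2 + 48)) = 3/(-4 + (64 + 48)) = 3/(-4 + 112) = 3/108 = 3*(1/108) = 1/36 ≈ 0.027778)
X(W) = 2 - 7*W (X(W) = 2 - W*7 = 2 - 7*W)
1/(g + (-957 + X(1/(4 + 48)))) = 1/(1/36 + (-957 + (2 - 7/(4 + 48)))) = 1/(1/36 + (-957 + (2 - 7/52))) = 1/(1/36 + (-957 + 97/52)) = 1/(1/36 - 49667/52) = 1/(-223495/234) = -234/223495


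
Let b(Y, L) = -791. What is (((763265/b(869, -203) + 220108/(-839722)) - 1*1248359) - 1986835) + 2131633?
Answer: -366824252250490/332110051 ≈ -1.1045e+6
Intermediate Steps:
(((763265/b(869, -203) + 220108/(-839722)) - 1*1248359) - 1986835) + 2131633 = (((763265/(-791) + 220108/(-839722)) - 1*1248359) - 1986835) + 2131633 = (((763265*(-1/791) + 220108*(-1/839722)) - 1248359) - 1986835) + 2131633 = (((-763265/791 - 110054/419861) - 1248359) - 1986835) + 2131633 = ((-320552258879/332110051 - 1248359) - 1986835) + 2131633 = (-414913123415188/332110051 - 1986835) + 2131633 = -1074760996593773/332110051 + 2131633 = -366824252250490/332110051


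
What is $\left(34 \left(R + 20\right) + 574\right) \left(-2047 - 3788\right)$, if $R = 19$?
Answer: $-11086500$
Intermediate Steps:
$\left(34 \left(R + 20\right) + 574\right) \left(-2047 - 3788\right) = \left(34 \left(19 + 20\right) + 574\right) \left(-2047 - 3788\right) = \left(34 \cdot 39 + 574\right) \left(-5835\right) = \left(1326 + 574\right) \left(-5835\right) = 1900 \left(-5835\right) = -11086500$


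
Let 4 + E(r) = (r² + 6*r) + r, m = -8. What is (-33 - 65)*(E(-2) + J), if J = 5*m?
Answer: 5292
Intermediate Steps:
E(r) = -4 + r² + 7*r (E(r) = -4 + ((r² + 6*r) + r) = -4 + (r² + 7*r) = -4 + r² + 7*r)
J = -40 (J = 5*(-8) = -40)
(-33 - 65)*(E(-2) + J) = (-33 - 65)*((-4 + (-2)² + 7*(-2)) - 40) = -98*((-4 + 4 - 14) - 40) = -98*(-14 - 40) = -98*(-54) = 5292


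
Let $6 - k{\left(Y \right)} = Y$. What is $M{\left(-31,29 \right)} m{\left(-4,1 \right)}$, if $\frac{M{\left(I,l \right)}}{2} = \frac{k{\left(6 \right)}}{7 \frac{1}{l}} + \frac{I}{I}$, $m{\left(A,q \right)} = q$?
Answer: $2$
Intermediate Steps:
$k{\left(Y \right)} = 6 - Y$
$M{\left(I,l \right)} = 2$ ($M{\left(I,l \right)} = 2 \left(\frac{6 - 6}{7 \frac{1}{l}} + \frac{I}{I}\right) = 2 \left(\left(6 - 6\right) \frac{l}{7} + 1\right) = 2 \left(0 \frac{l}{7} + 1\right) = 2 \left(0 + 1\right) = 2 \cdot 1 = 2$)
$M{\left(-31,29 \right)} m{\left(-4,1 \right)} = 2 \cdot 1 = 2$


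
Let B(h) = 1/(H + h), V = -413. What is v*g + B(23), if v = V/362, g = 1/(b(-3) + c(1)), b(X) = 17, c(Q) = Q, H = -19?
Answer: 304/1629 ≈ 0.18662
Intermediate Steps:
g = 1/18 (g = 1/(17 + 1) = 1/18 ≈ 0.055556)
B(h) = 1/(-19 + h)
v = -413/362 ≈ -1.1409
v*g + B(23) = -413/362*1/18 + 1/(-19 + 23) = -413/6516 + 1/4 = 304/1629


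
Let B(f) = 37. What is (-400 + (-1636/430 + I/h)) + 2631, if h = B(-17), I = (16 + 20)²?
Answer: 17995979/7955 ≈ 2262.2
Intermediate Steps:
I = 1296 (I = 36² = 1296)
h = 37
(-400 + (-1636/430 + I/h)) + 2631 = (-400 + (-1636/430 + 1296/37)) + 2631 = (-400 + (-1636*1/430 + 1296*(1/37))) + 2631 = (-400 + (-818/215 + 1296/37)) + 2631 = (-400 + 248374/7955) + 2631 = -2933626/7955 + 2631 = 17995979/7955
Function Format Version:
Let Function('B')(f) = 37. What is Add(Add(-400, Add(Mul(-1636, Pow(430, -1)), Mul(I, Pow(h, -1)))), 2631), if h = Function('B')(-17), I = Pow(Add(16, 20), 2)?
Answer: Rational(17995979, 7955) ≈ 2262.2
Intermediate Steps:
I = 1296 (I = Pow(36, 2) = 1296)
h = 37
Add(Add(-400, Add(Mul(-1636, Pow(430, -1)), Mul(I, Pow(h, -1)))), 2631) = Add(Add(-400, Add(Mul(-1636, Pow(430, -1)), Mul(1296, Pow(37, -1)))), 2631) = Add(Add(-400, Add(Mul(-1636, Rational(1, 430)), Mul(1296, Rational(1, 37)))), 2631) = Add(Add(-400, Add(Rational(-818, 215), Rational(1296, 37))), 2631) = Add(Add(-400, Rational(248374, 7955)), 2631) = Add(Rational(-2933626, 7955), 2631) = Rational(17995979, 7955)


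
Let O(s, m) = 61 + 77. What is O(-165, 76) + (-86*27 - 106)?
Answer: -2290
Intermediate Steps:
O(s, m) = 138
O(-165, 76) + (-86*27 - 106) = 138 + (-86*27 - 106) = 138 + (-2322 - 106) = 138 - 2428 = -2290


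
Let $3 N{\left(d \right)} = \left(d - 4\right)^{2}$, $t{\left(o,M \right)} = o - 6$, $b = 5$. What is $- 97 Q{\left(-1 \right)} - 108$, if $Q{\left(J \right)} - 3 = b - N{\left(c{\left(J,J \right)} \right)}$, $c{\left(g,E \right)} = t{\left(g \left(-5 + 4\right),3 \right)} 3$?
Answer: $\frac{32365}{3} \approx 10788.0$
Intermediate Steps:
$t{\left(o,M \right)} = -6 + o$ ($t{\left(o,M \right)} = o - 6 = -6 + o$)
$c{\left(g,E \right)} = -18 - 3 g$ ($c{\left(g,E \right)} = \left(-6 + g \left(-5 + 4\right)\right) 3 = \left(-6 + g \left(-1\right)\right) 3 = \left(-6 - g\right) 3 = -18 - 3 g$)
$N{\left(d \right)} = \frac{\left(-4 + d\right)^{2}}{3}$ ($N{\left(d \right)} = \frac{\left(d - 4\right)^{2}}{3} = \frac{\left(-4 + d\right)^{2}}{3}$)
$Q{\left(J \right)} = 8 - \frac{\left(-22 - 3 J\right)^{2}}{3}$ ($Q{\left(J \right)} = 3 - \left(-5 + \frac{\left(-4 - \left(18 + 3 J\right)\right)^{2}}{3}\right) = 3 - \left(-5 + \frac{\left(-22 - 3 J\right)^{2}}{3}\right) = 8 - \frac{\left(-22 - 3 J\right)^{2}}{3}$)
$- 97 Q{\left(-1 \right)} - 108 = - 97 \left(8 - \frac{\left(22 + 3 \left(-1\right)\right)^{2}}{3}\right) - 108 = - 97 \left(8 - \frac{\left(22 - 3\right)^{2}}{3}\right) - 108 = - 97 \left(8 - \frac{19^{2}}{3}\right) - 108 = - 97 \left(8 - \frac{361}{3}\right) - 108 = \left(-97\right) \left(- \frac{337}{3}\right) - 108 = \frac{32689}{3} - 108 = \frac{32365}{3}$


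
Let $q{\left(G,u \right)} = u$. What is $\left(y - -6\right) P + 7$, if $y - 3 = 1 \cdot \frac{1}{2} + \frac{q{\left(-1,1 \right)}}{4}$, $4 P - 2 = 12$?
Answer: $\frac{329}{8} \approx 41.125$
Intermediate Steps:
$P = \frac{7}{2}$ ($P = \frac{1}{2} + \frac{1}{4} \cdot 12 = \frac{1}{2} + 3 = \frac{7}{2} \approx 3.5$)
$y = \frac{15}{4}$ ($y = 3 + \left(1 \cdot \frac{1}{2} + 1 \cdot \frac{1}{4}\right) = 3 + \left(\frac{1}{2} + \frac{1}{4}\right) = 3 + \frac{3}{4} = \frac{15}{4} \approx 3.75$)
$\left(y - -6\right) P + 7 = \left(\frac{15}{4} - -6\right) \frac{7}{2} + 7 = \left(\frac{15}{4} + 6\right) \frac{7}{2} + 7 = \frac{39}{4} \cdot \frac{7}{2} + 7 = \frac{273}{8} + 7 = \frac{329}{8}$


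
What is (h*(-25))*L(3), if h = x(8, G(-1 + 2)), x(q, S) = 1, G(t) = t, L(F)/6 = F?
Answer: -450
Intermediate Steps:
L(F) = 6*F
h = 1
(h*(-25))*L(3) = (1*(-25))*(6*3) = -25*18 = -450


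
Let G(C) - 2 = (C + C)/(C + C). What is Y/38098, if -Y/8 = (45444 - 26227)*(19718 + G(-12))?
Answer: -1515913828/19049 ≈ -79580.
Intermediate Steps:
G(C) = 3 (G(C) = 2 + (C + C)/(C + C) = 2 + (2*C)/((2*C)) = 2 + (2*C)*(1/(2*C)) = 2 + 1 = 3)
Y = -3031827656 (Y = -8*(45444 - 26227)*(19718 + 3) = -153736*19721 = -8*378978457 = -3031827656)
Y/38098 = -3031827656/38098 = -3031827656*1/38098 = -1515913828/19049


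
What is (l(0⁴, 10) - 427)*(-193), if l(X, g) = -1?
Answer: 82604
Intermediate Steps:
(l(0⁴, 10) - 427)*(-193) = (-1 - 427)*(-193) = -428*(-193) = 82604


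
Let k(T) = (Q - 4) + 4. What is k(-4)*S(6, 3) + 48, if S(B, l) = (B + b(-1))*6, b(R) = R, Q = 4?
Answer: 168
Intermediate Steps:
k(T) = 4 (k(T) = (4 - 4) + 4 = 0 + 4 = 4)
S(B, l) = -6 + 6*B (S(B, l) = (B - 1)*6 = (-1 + B)*6 = -6 + 6*B)
k(-4)*S(6, 3) + 48 = 4*(-6 + 6*6) + 48 = 4*(-6 + 36) + 48 = 4*30 + 48 = 120 + 48 = 168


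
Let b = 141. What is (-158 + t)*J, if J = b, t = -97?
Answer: -35955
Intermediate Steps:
J = 141
(-158 + t)*J = (-158 - 97)*141 = -255*141 = -35955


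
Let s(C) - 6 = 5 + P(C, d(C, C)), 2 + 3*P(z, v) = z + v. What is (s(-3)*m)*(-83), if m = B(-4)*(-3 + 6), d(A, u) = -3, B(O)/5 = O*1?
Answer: 41500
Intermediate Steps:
B(O) = 5*O (B(O) = 5*(O*1) = 5*O)
P(z, v) = -⅔ + v/3 + z/3 (P(z, v) = -⅔ + (z + v)/3 = -⅔ + (v + z)/3 = -⅔ + (v/3 + z/3) = -⅔ + v/3 + z/3)
m = -60 (m = (5*(-4))*(-3 + 6) = -20*3 = -60)
s(C) = 28/3 + C/3 (s(C) = 6 + (5 + (-⅔ + (⅓)*(-3) + C/3)) = 6 + (5 + (-⅔ - 1 + C/3)) = 6 + (5 + (-5/3 + C/3)) = 6 + (10/3 + C/3) = 28/3 + C/3)
(s(-3)*m)*(-83) = ((28/3 + (⅓)*(-3))*(-60))*(-83) = ((28/3 - 1)*(-60))*(-83) = ((25/3)*(-60))*(-83) = -500*(-83) = 41500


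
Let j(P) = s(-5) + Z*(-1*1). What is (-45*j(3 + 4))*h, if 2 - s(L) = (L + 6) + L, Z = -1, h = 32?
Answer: -10080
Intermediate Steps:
s(L) = -4 - 2*L (s(L) = 2 - ((L + 6) + L) = 2 - ((6 + L) + L) = 2 - (6 + 2*L) = 2 + (-6 - 2*L) = -4 - 2*L)
j(P) = 7 (j(P) = (-4 - 2*(-5)) - (-1) = (-4 + 10) - 1*(-1) = 6 + 1 = 7)
(-45*j(3 + 4))*h = -45*7*32 = -315*32 = -10080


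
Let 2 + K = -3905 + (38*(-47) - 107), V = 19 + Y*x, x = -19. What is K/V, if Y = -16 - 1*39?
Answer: -725/133 ≈ -5.4511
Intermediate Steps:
Y = -55 (Y = -16 - 39 = -55)
V = 1064 (V = 19 - 55*(-19) = 19 + 1045 = 1064)
K = -5800 (K = -2 + (-3905 + (38*(-47) - 107)) = -2 + (-3905 + (-1786 - 107)) = -2 + (-3905 - 1893) = -2 - 5798 = -5800)
K/V = -5800/1064 = -5800*1/1064 = -725/133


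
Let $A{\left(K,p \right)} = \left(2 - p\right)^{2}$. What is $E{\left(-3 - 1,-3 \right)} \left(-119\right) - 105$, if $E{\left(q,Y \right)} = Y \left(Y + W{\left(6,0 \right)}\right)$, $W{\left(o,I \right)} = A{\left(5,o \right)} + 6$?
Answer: $6678$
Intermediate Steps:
$W{\left(o,I \right)} = 6 + \left(-2 + o\right)^{2}$ ($W{\left(o,I \right)} = \left(-2 + o\right)^{2} + 6 = 6 + \left(-2 + o\right)^{2}$)
$E{\left(q,Y \right)} = Y \left(22 + Y\right)$ ($E{\left(q,Y \right)} = Y \left(Y + \left(6 + \left(-2 + 6\right)^{2}\right)\right) = Y \left(Y + \left(6 + 4^{2}\right)\right) = Y \left(Y + \left(6 + 16\right)\right) = Y \left(Y + 22\right) = Y \left(22 + Y\right)$)
$E{\left(-3 - 1,-3 \right)} \left(-119\right) - 105 = - 3 \left(22 - 3\right) \left(-119\right) - 105 = \left(-3\right) 19 \left(-119\right) - 105 = \left(-57\right) \left(-119\right) - 105 = 6783 - 105 = 6678$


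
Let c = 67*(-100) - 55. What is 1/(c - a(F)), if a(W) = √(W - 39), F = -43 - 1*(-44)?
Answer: I/(√38 - 6755*I) ≈ -0.00014804 + 1.351e-7*I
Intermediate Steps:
F = 1 (F = -43 + 44 = 1)
a(W) = √(-39 + W)
c = -6755 (c = -6700 - 55 = -6755)
1/(c - a(F)) = 1/(-6755 - √(-39 + 1)) = 1/(-6755 - √(-38)) = 1/(-6755 - I*√38)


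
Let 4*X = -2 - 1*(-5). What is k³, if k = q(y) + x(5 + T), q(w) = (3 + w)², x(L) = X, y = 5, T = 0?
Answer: 17373979/64 ≈ 2.7147e+5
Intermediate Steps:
X = ¾ (X = (-2 - 1*(-5))/4 = (-2 + 5)/4 = (¼)*3 = ¾ ≈ 0.75000)
x(L) = ¾
k = 259/4 (k = (3 + 5)² + ¾ = 8² + ¾ = 64 + ¾ = 259/4 ≈ 64.750)
k³ = (259/4)³ = 17373979/64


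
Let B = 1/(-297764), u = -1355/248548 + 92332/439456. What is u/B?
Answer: -104000921179981/1706654842 ≈ -60938.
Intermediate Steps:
u = 1397091941/6826619368 (u = -1355*1/248548 + 92332*(1/439456) = -1355/248548 + 23083/109864 = 1397091941/6826619368 ≈ 0.20465)
B = -1/297764 ≈ -3.3584e-6
u/B = 1397091941/(6826619368*(-1/297764)) = (1397091941/6826619368)*(-297764) = -104000921179981/1706654842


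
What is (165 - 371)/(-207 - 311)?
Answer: 103/259 ≈ 0.39768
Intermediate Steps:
(165 - 371)/(-207 - 311) = -206/(-518) = -206*(-1/518) = 103/259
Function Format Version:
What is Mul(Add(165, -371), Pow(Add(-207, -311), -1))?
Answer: Rational(103, 259) ≈ 0.39768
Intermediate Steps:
Mul(Add(165, -371), Pow(Add(-207, -311), -1)) = Mul(-206, Pow(-518, -1)) = Mul(-206, Rational(-1, 518)) = Rational(103, 259)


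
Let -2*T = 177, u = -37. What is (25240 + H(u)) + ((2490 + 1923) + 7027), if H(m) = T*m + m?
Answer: 79835/2 ≈ 39918.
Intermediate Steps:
T = -177/2 (T = -½*177 = -177/2 ≈ -88.500)
H(m) = -175*m/2 (H(m) = -177*m/2 + m = -175*m/2)
(25240 + H(u)) + ((2490 + 1923) + 7027) = (25240 - 175/2*(-37)) + ((2490 + 1923) + 7027) = (25240 + 6475/2) + (4413 + 7027) = 56955/2 + 11440 = 79835/2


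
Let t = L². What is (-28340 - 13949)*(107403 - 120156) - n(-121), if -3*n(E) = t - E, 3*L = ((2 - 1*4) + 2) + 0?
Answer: 1617934972/3 ≈ 5.3931e+8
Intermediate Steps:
L = 0 (L = (((2 - 1*4) + 2) + 0)/3 = (((2 - 4) + 2) + 0)/3 = ((-2 + 2) + 0)/3 = (0 + 0)/3 = (⅓)*0 = 0)
t = 0 (t = 0² = 0)
n(E) = E/3 (n(E) = -(0 - E)/3 = -(-1)*E/3 = E/3)
(-28340 - 13949)*(107403 - 120156) - n(-121) = (-28340 - 13949)*(107403 - 120156) - (-121)/3 = -42289*(-12753) - 1*(-121/3) = 539311617 + 121/3 = 1617934972/3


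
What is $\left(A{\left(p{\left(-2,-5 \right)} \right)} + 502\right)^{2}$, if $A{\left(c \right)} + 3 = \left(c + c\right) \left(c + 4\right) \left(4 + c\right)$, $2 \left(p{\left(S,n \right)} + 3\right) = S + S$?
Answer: $239121$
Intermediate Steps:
$p{\left(S,n \right)} = -3 + S$ ($p{\left(S,n \right)} = -3 + \frac{S + S}{2} = -3 + \frac{2 S}{2} = -3 + S$)
$A{\left(c \right)} = -3 + 2 c \left(4 + c\right)^{2}$ ($A{\left(c \right)} = -3 + \left(c + c\right) \left(c + 4\right) \left(4 + c\right) = -3 + 2 c \left(4 + c\right) \left(4 + c\right) = -3 + 2 c \left(4 + c\right)^{2}$)
$\left(A{\left(p{\left(-2,-5 \right)} \right)} + 502\right)^{2} = \left(\left(-3 + 2 \left(-3 - 2\right) \left(4 - 5\right)^{2}\right) + 502\right)^{2} = \left(\left(-3 + 2 \left(-5\right) \left(4 - 5\right)^{2}\right) + 502\right)^{2} = \left(\left(-3 + 2 \left(-5\right) \left(-1\right)^{2}\right) + 502\right)^{2} = \left(\left(-3 + 2 \left(-5\right) 1\right) + 502\right)^{2} = \left(\left(-3 - 10\right) + 502\right)^{2} = \left(-13 + 502\right)^{2} = 489^{2} = 239121$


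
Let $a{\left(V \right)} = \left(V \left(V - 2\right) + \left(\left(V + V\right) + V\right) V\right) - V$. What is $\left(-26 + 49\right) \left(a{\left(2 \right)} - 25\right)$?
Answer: $-345$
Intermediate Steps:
$a{\left(V \right)} = - V + 3 V^{2} + V \left(-2 + V\right)$ ($a{\left(V \right)} = \left(V \left(-2 + V\right) + \left(2 V + V\right) V\right) - V = \left(V \left(-2 + V\right) + 3 V V\right) - V = \left(V \left(-2 + V\right) + 3 V^{2}\right) - V = \left(3 V^{2} + V \left(-2 + V\right)\right) - V = - V + 3 V^{2} + V \left(-2 + V\right)$)
$\left(-26 + 49\right) \left(a{\left(2 \right)} - 25\right) = \left(-26 + 49\right) \left(2 \left(-3 + 4 \cdot 2\right) - 25\right) = 23 \left(2 \left(-3 + 8\right) - 25\right) = 23 \left(2 \cdot 5 - 25\right) = 23 \left(10 - 25\right) = 23 \left(-15\right) = -345$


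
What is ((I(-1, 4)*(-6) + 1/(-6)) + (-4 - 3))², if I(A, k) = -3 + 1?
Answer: 841/36 ≈ 23.361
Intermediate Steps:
I(A, k) = -2
((I(-1, 4)*(-6) + 1/(-6)) + (-4 - 3))² = ((-2*(-6) + 1/(-6)) + (-4 - 3))² = ((12 - ⅙) - 7)² = (71/6 - 7)² = (29/6)² = 841/36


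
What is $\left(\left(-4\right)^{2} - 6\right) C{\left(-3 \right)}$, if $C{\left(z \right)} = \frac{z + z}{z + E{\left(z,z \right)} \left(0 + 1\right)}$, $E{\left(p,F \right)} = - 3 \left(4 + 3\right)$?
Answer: $\frac{5}{2} \approx 2.5$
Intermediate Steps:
$E{\left(p,F \right)} = -21$ ($E{\left(p,F \right)} = \left(-3\right) 7 = -21$)
$C{\left(z \right)} = \frac{2 z}{-21 + z}$ ($C{\left(z \right)} = \frac{z + z}{z - 21 \left(0 + 1\right)} = \frac{2 z}{z - 21} = \frac{2 z}{-21 + z}$)
$\left(\left(-4\right)^{2} - 6\right) C{\left(-3 \right)} = \left(\left(-4\right)^{2} - 6\right) 2 \left(-3\right) \frac{1}{-21 - 3} = \left(16 - 6\right) 2 \left(-3\right) \frac{1}{-24} = 10 \cdot 2 \left(-3\right) \left(- \frac{1}{24}\right) = 10 \cdot \frac{1}{4} = \frac{5}{2}$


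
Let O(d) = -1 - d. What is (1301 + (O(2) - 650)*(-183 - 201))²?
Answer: 63530714809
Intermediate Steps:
(1301 + (O(2) - 650)*(-183 - 201))² = (1301 + ((-1 - 1*2) - 650)*(-183 - 201))² = (1301 + ((-1 - 2) - 650)*(-384))² = (1301 + (-3 - 650)*(-384))² = (1301 - 653*(-384))² = (1301 + 250752)² = 252053² = 63530714809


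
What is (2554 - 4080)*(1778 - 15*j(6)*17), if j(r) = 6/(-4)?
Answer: -3296923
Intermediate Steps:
j(r) = -3/2 (j(r) = 6*(-1/4) = -3/2)
(2554 - 4080)*(1778 - 15*j(6)*17) = (2554 - 4080)*(1778 - 15*(-3/2)*17) = -1526*(1778 + (45/2)*17) = -1526*(1778 + 765/2) = -1526*4321/2 = -3296923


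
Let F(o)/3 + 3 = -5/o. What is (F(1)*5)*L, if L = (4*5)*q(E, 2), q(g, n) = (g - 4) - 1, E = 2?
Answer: 7200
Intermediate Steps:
F(o) = -9 - 15/o (F(o) = -9 + 3*(-5/o) = -9 - 15/o)
q(g, n) = -5 + g (q(g, n) = (-4 + g) - 1 = -5 + g)
L = -60 (L = (4*5)*(-5 + 2) = 20*(-3) = -60)
(F(1)*5)*L = ((-9 - 15/1)*5)*(-60) = ((-9 - 15*1)*5)*(-60) = ((-9 - 15)*5)*(-60) = -24*5*(-60) = -120*(-60) = 7200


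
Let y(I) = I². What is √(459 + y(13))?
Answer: 2*√157 ≈ 25.060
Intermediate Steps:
√(459 + y(13)) = √(459 + 13²) = √(459 + 169) = √628 = 2*√157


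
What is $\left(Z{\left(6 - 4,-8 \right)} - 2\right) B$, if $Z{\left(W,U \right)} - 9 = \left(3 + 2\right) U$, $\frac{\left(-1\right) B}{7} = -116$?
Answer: $-26796$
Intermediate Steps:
$B = 812$ ($B = \left(-7\right) \left(-116\right) = 812$)
$Z{\left(W,U \right)} = 9 + 5 U$ ($Z{\left(W,U \right)} = 9 + \left(3 + 2\right) U = 9 + 5 U$)
$\left(Z{\left(6 - 4,-8 \right)} - 2\right) B = \left(\left(9 + 5 \left(-8\right)\right) - 2\right) 812 = \left(\left(9 - 40\right) - 2\right) 812 = \left(-31 - 2\right) 812 = \left(-33\right) 812 = -26796$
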